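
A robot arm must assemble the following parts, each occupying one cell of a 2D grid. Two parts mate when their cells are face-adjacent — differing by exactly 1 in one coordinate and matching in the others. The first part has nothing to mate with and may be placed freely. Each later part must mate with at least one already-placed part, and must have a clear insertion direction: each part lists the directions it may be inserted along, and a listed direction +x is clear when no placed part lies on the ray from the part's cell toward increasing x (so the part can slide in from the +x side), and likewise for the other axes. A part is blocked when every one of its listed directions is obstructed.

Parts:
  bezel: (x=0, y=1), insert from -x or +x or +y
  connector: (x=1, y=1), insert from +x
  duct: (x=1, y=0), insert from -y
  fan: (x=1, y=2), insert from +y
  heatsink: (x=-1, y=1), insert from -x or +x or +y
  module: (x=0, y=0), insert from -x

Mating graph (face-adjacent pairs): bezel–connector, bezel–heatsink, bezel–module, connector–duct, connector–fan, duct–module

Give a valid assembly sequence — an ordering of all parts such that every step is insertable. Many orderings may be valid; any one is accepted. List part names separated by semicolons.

1. duct@(1, 0) [-y clear] — {duct}
2. module@(0, 0) [-x clear] — {duct, module}
3. connector@(1, 1) [+x clear] — {connector, duct, module}
4. fan@(1, 2) [+y clear] — {connector, duct, fan, module}
5. bezel@(0, 1) [-x clear] — {bezel, connector, duct, fan, module}
6. heatsink@(-1, 1) [-x clear] — {bezel, connector, duct, fan, heatsink, module}

duct; module; connector; fan; bezel; heatsink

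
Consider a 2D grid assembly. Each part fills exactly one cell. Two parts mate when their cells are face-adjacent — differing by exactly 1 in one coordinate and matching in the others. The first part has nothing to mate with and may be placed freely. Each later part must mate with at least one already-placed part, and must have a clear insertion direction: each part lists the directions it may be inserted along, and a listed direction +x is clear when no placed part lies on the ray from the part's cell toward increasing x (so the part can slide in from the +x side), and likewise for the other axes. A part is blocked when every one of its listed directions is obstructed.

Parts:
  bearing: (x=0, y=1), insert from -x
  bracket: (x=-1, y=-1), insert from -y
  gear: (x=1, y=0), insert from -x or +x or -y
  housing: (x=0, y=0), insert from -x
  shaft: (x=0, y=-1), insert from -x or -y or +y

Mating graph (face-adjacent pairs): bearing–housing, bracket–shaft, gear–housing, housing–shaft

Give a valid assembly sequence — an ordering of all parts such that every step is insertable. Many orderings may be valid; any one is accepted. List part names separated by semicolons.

1. bracket@(-1, -1) [-y clear] — {bracket}
2. shaft@(0, -1) [-y clear] — {bracket, shaft}
3. housing@(0, 0) [-x clear] — {bracket, housing, shaft}
4. gear@(1, 0) [+x clear] — {bracket, gear, housing, shaft}
5. bearing@(0, 1) [-x clear] — {bearing, bracket, gear, housing, shaft}

bracket; shaft; housing; gear; bearing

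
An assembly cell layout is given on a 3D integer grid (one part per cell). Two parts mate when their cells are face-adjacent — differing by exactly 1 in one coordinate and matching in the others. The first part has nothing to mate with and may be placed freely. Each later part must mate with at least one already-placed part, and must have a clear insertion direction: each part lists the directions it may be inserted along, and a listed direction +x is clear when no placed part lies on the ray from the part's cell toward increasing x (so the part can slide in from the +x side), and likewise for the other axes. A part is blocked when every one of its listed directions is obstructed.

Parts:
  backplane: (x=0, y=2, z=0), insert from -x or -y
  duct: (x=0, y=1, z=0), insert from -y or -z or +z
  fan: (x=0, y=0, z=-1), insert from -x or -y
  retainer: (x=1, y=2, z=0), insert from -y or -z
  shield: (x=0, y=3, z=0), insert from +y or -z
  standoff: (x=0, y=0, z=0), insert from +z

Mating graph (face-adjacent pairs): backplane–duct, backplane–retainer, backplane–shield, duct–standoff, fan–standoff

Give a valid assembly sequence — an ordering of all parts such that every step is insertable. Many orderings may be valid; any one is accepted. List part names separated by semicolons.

backplane; duct; retainer; shield; standoff; fan

1. backplane@(0, 2, 0) [-x clear] — {backplane}
2. duct@(0, 1, 0) [-y clear] — {backplane, duct}
3. retainer@(1, 2, 0) [-y clear] — {backplane, duct, retainer}
4. shield@(0, 3, 0) [+y clear] — {backplane, duct, retainer, shield}
5. standoff@(0, 0, 0) [+z clear] — {backplane, duct, retainer, shield, standoff}
6. fan@(0, 0, -1) [-x clear] — {backplane, duct, fan, retainer, shield, standoff}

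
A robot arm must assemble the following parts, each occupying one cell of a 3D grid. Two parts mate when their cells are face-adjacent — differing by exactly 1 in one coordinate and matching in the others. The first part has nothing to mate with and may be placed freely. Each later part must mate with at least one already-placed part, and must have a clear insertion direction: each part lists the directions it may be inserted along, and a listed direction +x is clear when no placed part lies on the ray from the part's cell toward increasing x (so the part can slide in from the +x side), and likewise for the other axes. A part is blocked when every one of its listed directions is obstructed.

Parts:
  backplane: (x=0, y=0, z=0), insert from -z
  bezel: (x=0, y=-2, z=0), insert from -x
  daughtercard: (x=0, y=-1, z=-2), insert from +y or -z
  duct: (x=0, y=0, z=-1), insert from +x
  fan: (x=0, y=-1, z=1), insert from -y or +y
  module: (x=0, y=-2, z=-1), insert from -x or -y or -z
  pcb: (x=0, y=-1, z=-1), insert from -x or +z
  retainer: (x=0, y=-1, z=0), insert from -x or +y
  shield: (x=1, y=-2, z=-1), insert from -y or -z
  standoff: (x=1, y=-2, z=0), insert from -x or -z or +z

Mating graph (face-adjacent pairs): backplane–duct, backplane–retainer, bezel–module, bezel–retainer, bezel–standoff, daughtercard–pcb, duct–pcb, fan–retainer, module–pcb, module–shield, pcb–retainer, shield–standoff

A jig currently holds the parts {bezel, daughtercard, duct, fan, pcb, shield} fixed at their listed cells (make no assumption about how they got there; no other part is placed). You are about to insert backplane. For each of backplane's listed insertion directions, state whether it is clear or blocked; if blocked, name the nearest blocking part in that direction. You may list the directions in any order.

-z: blocked by duct

-z: nearest on ray is duct@(0, 0, -1) ⇒ blocked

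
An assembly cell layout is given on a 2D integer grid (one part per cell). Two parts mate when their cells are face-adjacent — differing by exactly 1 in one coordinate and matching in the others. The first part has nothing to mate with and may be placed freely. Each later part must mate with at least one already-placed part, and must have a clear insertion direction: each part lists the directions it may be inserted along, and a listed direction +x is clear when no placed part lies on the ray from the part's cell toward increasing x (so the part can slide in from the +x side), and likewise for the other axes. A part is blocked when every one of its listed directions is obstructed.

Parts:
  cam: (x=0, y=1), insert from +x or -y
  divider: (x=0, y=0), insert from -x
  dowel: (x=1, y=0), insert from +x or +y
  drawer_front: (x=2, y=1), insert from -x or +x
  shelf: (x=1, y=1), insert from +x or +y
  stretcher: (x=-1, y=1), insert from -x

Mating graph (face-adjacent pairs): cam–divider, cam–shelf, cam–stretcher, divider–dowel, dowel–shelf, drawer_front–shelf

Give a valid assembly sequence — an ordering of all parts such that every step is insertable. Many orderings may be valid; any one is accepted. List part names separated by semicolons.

1. shelf@(1, 1) [+x clear] — {shelf}
2. cam@(0, 1) [-y clear] — {cam, shelf}
3. divider@(0, 0) [-x clear] — {cam, divider, shelf}
4. drawer_front@(2, 1) [+x clear] — {cam, divider, drawer_front, shelf}
5. stretcher@(-1, 1) [-x clear] — {cam, divider, drawer_front, shelf, stretcher}
6. dowel@(1, 0) [+x clear] — {cam, divider, dowel, drawer_front, shelf, stretcher}

shelf; cam; divider; drawer_front; stretcher; dowel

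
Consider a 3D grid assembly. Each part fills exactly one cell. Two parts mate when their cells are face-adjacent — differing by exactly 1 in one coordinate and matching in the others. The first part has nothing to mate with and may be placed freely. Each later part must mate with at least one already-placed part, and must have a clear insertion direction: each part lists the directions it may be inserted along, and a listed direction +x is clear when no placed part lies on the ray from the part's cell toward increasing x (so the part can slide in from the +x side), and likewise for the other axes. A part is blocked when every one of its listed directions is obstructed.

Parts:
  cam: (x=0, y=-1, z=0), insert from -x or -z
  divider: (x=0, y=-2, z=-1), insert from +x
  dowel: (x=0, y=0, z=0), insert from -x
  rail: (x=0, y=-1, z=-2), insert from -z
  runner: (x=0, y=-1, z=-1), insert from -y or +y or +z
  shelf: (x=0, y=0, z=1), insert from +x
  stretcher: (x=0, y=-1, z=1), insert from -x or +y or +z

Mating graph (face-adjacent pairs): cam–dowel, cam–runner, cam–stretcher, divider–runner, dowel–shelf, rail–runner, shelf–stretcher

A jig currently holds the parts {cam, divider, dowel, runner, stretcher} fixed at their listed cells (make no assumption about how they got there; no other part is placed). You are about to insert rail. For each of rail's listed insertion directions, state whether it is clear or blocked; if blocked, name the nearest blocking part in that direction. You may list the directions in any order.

-z: clear

-z: ray from rail(0, -1, -2) has no placed part ⇒ clear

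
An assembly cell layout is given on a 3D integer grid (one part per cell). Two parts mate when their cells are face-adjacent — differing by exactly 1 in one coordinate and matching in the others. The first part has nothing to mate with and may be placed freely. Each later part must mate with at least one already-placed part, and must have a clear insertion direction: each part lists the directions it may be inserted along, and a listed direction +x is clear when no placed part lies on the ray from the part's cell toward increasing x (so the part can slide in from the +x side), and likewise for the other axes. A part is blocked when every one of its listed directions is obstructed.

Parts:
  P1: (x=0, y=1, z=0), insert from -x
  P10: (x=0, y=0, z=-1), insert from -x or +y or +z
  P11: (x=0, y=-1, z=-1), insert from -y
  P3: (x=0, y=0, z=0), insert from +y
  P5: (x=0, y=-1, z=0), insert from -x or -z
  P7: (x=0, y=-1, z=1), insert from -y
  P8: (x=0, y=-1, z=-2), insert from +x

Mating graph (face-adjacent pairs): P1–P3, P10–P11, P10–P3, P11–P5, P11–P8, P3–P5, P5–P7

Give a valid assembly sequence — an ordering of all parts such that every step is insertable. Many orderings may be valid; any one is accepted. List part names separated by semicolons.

1. P5@(0, -1, 0) [-x clear] — {P5}
2. P11@(0, -1, -1) [-y clear] — {P11, P5}
3. P8@(0, -1, -2) [+x clear] — {P11, P5, P8}
4. P7@(0, -1, 1) [-y clear] — {P11, P5, P7, P8}
5. P3@(0, 0, 0) [+y clear] — {P11, P3, P5, P7, P8}
6. P1@(0, 1, 0) [-x clear] — {P1, P11, P3, P5, P7, P8}
7. P10@(0, 0, -1) [-x clear] — {P1, P10, P11, P3, P5, P7, P8}

P5; P11; P8; P7; P3; P1; P10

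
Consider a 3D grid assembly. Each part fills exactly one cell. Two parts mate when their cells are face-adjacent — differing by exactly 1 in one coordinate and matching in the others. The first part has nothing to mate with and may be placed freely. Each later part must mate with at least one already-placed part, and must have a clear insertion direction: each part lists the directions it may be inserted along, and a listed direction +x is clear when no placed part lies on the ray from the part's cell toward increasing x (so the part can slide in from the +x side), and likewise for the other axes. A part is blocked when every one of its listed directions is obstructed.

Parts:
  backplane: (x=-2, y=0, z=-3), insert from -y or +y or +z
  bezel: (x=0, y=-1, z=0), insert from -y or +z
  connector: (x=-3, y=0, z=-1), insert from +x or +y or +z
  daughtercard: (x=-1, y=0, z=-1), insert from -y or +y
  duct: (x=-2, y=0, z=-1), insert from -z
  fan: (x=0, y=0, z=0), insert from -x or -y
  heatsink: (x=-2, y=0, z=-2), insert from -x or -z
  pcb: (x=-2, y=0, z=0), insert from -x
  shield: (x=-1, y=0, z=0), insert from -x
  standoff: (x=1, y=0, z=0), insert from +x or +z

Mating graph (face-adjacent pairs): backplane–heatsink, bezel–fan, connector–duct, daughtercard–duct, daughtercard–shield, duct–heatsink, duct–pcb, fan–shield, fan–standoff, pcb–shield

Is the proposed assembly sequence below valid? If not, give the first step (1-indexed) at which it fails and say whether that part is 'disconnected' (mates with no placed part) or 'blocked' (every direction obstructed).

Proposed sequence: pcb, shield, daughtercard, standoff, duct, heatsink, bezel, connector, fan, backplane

Invalid at step 2 (blocked)

1. pcb@(-2, 0, 0) [-x clear] — {pcb}
2. shield@(-1, 0, 0) — -x all obstructed ⇒ blocked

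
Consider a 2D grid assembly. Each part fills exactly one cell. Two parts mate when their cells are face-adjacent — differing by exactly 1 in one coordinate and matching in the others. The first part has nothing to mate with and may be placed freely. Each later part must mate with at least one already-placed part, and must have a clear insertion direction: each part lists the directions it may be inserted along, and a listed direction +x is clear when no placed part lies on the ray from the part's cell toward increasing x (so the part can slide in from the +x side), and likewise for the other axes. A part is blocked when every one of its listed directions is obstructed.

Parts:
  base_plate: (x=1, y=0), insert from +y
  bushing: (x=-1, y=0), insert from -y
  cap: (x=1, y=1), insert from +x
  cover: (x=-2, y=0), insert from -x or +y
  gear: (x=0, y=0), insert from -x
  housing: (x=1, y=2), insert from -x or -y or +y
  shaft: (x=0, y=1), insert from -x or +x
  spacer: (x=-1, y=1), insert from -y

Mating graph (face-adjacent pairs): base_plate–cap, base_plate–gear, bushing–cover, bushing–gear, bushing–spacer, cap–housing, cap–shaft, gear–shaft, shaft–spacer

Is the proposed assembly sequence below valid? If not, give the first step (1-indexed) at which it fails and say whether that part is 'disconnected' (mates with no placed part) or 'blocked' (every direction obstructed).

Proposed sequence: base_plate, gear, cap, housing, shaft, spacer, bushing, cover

1. base_plate@(1, 0) [+y clear] — {base_plate}
2. gear@(0, 0) [-x clear] — {base_plate, gear}
3. cap@(1, 1) [+x clear] — {base_plate, cap, gear}
4. housing@(1, 2) [-x clear] — {base_plate, cap, gear, housing}
5. shaft@(0, 1) [-x clear] — {base_plate, cap, gear, housing, shaft}
6. spacer@(-1, 1) [-y clear] — {base_plate, cap, gear, housing, shaft, spacer}
7. bushing@(-1, 0) [-y clear] — {base_plate, bushing, cap, gear, housing, shaft, spacer}
8. cover@(-2, 0) [-x clear] — {base_plate, bushing, cap, cover, gear, housing, shaft, spacer}

Valid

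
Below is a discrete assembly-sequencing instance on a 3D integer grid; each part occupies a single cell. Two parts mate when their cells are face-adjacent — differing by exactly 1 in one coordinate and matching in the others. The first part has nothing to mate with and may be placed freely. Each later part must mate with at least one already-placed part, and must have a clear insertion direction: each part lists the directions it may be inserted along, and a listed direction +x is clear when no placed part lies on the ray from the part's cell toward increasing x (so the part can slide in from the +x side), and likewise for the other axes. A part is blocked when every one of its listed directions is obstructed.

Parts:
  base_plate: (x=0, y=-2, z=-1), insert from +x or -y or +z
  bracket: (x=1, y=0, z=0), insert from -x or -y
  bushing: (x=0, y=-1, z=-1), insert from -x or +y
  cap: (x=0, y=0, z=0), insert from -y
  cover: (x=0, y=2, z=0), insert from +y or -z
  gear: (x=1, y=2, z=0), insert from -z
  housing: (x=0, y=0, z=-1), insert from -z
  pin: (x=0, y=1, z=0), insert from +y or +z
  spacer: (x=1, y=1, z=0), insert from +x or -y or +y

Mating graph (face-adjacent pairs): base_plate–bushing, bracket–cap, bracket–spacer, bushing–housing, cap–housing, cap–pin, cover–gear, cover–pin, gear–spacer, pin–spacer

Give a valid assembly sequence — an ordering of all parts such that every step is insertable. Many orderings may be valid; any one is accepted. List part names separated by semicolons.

bracket; spacer; gear; cover; pin; cap; housing; bushing; base_plate

1. bracket@(1, 0, 0) [-x clear] — {bracket}
2. spacer@(1, 1, 0) [+x clear] — {bracket, spacer}
3. gear@(1, 2, 0) [-z clear] — {bracket, gear, spacer}
4. cover@(0, 2, 0) [+y clear] — {bracket, cover, gear, spacer}
5. pin@(0, 1, 0) [+z clear] — {bracket, cover, gear, pin, spacer}
6. cap@(0, 0, 0) [-y clear] — {bracket, cap, cover, gear, pin, spacer}
7. housing@(0, 0, -1) [-z clear] — {bracket, cap, cover, gear, housing, pin, spacer}
8. bushing@(0, -1, -1) [-x clear] — {bracket, bushing, cap, cover, gear, housing, pin, spacer}
9. base_plate@(0, -2, -1) [+x clear] — {base_plate, bracket, bushing, cap, cover, gear, housing, pin, spacer}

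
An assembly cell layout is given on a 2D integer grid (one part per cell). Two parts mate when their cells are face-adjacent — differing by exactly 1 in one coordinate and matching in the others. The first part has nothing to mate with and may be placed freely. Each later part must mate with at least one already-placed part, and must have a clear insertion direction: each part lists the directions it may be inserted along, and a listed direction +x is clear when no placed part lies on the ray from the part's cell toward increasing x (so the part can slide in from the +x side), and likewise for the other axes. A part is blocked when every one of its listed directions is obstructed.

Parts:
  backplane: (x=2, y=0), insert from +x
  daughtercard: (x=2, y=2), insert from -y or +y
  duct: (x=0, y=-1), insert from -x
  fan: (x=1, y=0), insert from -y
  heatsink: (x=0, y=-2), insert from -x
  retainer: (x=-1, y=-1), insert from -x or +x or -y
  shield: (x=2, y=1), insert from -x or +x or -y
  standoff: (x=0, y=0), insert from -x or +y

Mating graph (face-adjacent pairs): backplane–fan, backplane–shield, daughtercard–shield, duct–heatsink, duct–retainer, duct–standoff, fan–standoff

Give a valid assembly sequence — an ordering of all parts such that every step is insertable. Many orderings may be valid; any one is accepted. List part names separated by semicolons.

1. backplane@(2, 0) [+x clear] — {backplane}
2. shield@(2, 1) [-x clear] — {backplane, shield}
3. daughtercard@(2, 2) [+y clear] — {backplane, daughtercard, shield}
4. fan@(1, 0) [-y clear] — {backplane, daughtercard, fan, shield}
5. standoff@(0, 0) [-x clear] — {backplane, daughtercard, fan, shield, standoff}
6. duct@(0, -1) [-x clear] — {backplane, daughtercard, duct, fan, shield, standoff}
7. retainer@(-1, -1) [-x clear] — {backplane, daughtercard, duct, fan, retainer, shield, standoff}
8. heatsink@(0, -2) [-x clear] — {backplane, daughtercard, duct, fan, heatsink, retainer, shield, standoff}

backplane; shield; daughtercard; fan; standoff; duct; retainer; heatsink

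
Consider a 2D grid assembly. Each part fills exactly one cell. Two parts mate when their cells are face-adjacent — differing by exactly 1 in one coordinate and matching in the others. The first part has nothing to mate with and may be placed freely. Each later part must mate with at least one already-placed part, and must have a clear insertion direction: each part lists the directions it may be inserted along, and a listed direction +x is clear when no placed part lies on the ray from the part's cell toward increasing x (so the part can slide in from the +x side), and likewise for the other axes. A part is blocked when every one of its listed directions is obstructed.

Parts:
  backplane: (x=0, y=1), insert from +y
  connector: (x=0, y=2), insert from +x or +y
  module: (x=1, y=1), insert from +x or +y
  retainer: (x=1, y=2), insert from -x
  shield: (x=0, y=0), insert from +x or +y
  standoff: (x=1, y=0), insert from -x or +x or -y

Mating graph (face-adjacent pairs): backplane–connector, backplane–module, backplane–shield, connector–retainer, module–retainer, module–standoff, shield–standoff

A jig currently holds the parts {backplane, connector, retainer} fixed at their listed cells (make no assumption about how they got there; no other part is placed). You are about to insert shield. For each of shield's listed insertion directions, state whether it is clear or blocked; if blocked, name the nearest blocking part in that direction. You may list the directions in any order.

+x: ray from shield(0, 0) has no placed part ⇒ clear
+y: nearest on ray is backplane@(0, 1) ⇒ blocked

+x: clear; +y: blocked by backplane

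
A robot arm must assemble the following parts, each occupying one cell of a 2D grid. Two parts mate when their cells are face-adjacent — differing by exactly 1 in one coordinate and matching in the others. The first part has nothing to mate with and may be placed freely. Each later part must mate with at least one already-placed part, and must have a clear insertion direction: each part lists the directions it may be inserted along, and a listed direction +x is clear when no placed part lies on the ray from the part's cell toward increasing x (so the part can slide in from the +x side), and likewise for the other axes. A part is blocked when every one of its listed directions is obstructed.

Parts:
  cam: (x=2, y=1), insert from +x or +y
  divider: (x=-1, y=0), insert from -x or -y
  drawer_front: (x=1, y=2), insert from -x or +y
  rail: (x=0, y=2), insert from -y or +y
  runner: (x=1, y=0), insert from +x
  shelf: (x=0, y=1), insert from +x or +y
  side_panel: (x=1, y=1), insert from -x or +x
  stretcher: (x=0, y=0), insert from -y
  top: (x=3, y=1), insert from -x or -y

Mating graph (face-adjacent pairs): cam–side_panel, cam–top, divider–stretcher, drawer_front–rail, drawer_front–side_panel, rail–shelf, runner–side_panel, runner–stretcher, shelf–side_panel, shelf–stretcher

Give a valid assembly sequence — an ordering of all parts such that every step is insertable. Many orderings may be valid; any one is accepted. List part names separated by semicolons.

1. side_panel@(1, 1) [-x clear] — {side_panel}
2. shelf@(0, 1) [+y clear] — {shelf, side_panel}
3. runner@(1, 0) [+x clear] — {runner, shelf, side_panel}
4. cam@(2, 1) [+x clear] — {cam, runner, shelf, side_panel}
5. rail@(0, 2) [+y clear] — {cam, rail, runner, shelf, side_panel}
6. stretcher@(0, 0) [-y clear] — {cam, rail, runner, shelf, side_panel, stretcher}
7. divider@(-1, 0) [-x clear] — {cam, divider, rail, runner, shelf, side_panel, stretcher}
8. top@(3, 1) [-y clear] — {cam, divider, rail, runner, shelf, side_panel, stretcher, top}
9. drawer_front@(1, 2) [+y clear] — {cam, divider, drawer_front, rail, runner, shelf, side_panel, stretcher, top}

side_panel; shelf; runner; cam; rail; stretcher; divider; top; drawer_front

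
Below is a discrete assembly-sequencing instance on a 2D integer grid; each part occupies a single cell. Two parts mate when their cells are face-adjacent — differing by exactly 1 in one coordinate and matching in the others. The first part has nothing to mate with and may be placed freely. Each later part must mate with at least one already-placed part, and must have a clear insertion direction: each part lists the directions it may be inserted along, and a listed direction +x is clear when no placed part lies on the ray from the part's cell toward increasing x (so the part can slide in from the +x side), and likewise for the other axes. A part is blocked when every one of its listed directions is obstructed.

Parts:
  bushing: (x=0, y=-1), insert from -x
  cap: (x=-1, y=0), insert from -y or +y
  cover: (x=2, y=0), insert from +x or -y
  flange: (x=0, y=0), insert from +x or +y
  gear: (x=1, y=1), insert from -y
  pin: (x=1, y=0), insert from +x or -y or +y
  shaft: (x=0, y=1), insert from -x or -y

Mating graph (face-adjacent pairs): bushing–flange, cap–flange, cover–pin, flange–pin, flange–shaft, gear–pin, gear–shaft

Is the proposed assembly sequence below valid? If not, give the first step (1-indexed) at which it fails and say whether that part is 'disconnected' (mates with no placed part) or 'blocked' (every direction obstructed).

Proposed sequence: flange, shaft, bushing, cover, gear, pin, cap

1. flange@(0, 0) [+x clear] — {flange}
2. shaft@(0, 1) [-x clear] — {flange, shaft}
3. bushing@(0, -1) [-x clear] — {bushing, flange, shaft}
4. cover@(2, 0) — no placed neighbour ⇒ disconnected

Invalid at step 4 (disconnected)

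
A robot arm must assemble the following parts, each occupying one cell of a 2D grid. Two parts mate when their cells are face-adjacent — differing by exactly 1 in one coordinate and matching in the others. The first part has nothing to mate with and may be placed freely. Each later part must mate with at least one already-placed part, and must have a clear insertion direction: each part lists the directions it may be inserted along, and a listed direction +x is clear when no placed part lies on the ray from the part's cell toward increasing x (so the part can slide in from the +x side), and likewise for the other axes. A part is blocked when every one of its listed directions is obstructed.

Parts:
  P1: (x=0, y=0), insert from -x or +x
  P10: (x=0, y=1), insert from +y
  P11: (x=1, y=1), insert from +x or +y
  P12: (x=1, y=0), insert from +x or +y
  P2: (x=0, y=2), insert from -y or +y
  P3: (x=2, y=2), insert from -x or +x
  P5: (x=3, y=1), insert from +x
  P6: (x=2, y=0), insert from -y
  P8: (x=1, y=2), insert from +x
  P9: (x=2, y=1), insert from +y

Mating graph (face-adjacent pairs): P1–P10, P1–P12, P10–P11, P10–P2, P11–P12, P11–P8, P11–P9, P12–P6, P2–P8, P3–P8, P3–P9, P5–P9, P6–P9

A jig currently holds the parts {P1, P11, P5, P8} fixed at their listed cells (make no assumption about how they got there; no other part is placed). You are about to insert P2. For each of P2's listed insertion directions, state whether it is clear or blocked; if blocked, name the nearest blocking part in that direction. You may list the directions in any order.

+y: clear; -y: blocked by P1

-y: nearest on ray is P1@(0, 0) ⇒ blocked
+y: ray from P2(0, 2) has no placed part ⇒ clear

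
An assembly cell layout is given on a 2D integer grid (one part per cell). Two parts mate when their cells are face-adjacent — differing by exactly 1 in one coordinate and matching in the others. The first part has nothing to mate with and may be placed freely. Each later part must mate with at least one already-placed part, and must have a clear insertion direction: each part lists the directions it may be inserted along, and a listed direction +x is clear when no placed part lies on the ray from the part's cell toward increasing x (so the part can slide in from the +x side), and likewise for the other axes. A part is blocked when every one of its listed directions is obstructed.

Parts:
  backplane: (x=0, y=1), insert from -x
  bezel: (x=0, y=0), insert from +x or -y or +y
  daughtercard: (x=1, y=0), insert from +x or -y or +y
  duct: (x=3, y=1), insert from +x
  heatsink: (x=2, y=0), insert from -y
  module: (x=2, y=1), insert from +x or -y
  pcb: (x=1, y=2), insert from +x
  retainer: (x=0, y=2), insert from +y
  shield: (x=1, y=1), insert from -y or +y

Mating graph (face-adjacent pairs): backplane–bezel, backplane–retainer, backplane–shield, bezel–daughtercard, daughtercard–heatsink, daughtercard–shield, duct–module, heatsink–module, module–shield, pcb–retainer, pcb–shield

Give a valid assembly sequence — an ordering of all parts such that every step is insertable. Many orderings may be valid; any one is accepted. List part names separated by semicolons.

daughtercard; heatsink; module; duct; shield; pcb; retainer; backplane; bezel

1. daughtercard@(1, 0) [+x clear] — {daughtercard}
2. heatsink@(2, 0) [-y clear] — {daughtercard, heatsink}
3. module@(2, 1) [+x clear] — {daughtercard, heatsink, module}
4. duct@(3, 1) [+x clear] — {daughtercard, duct, heatsink, module}
5. shield@(1, 1) [+y clear] — {daughtercard, duct, heatsink, module, shield}
6. pcb@(1, 2) [+x clear] — {daughtercard, duct, heatsink, module, pcb, shield}
7. retainer@(0, 2) [+y clear] — {daughtercard, duct, heatsink, module, pcb, retainer, shield}
8. backplane@(0, 1) [-x clear] — {backplane, daughtercard, duct, heatsink, module, pcb, retainer, shield}
9. bezel@(0, 0) [-y clear] — {backplane, bezel, daughtercard, duct, heatsink, module, pcb, retainer, shield}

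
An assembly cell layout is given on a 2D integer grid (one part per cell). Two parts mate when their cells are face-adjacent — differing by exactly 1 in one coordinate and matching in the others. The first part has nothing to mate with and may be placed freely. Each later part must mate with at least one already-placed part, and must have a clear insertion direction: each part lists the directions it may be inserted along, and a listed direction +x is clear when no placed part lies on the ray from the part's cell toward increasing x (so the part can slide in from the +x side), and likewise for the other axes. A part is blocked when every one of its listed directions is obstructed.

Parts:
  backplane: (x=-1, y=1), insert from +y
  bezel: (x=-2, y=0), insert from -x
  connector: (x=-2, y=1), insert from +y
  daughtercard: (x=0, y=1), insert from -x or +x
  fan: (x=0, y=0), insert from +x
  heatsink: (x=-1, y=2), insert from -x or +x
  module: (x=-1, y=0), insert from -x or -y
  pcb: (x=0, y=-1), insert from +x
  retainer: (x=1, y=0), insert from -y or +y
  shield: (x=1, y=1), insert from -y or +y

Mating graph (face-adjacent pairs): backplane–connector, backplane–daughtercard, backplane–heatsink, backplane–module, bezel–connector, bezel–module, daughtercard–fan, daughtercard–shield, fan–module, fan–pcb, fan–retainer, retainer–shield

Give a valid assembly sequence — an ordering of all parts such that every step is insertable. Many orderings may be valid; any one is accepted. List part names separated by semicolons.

1. bezel@(-2, 0) [-x clear] — {bezel}
2. module@(-1, 0) [-y clear] — {bezel, module}
3. backplane@(-1, 1) [+y clear] — {backplane, bezel, module}
4. fan@(0, 0) [+x clear] — {backplane, bezel, fan, module}
5. retainer@(1, 0) [-y clear] — {backplane, bezel, fan, module, retainer}
6. pcb@(0, -1) [+x clear] — {backplane, bezel, fan, module, pcb, retainer}
7. daughtercard@(0, 1) [+x clear] — {backplane, bezel, daughtercard, fan, module, pcb, retainer}
8. shield@(1, 1) [+y clear] — {backplane, bezel, daughtercard, fan, module, pcb, retainer, shield}
9. heatsink@(-1, 2) [-x clear] — {backplane, bezel, daughtercard, fan, heatsink, module, pcb, retainer, shield}
10. connector@(-2, 1) [+y clear] — {backplane, bezel, connector, daughtercard, fan, heatsink, module, pcb, retainer, shield}

bezel; module; backplane; fan; retainer; pcb; daughtercard; shield; heatsink; connector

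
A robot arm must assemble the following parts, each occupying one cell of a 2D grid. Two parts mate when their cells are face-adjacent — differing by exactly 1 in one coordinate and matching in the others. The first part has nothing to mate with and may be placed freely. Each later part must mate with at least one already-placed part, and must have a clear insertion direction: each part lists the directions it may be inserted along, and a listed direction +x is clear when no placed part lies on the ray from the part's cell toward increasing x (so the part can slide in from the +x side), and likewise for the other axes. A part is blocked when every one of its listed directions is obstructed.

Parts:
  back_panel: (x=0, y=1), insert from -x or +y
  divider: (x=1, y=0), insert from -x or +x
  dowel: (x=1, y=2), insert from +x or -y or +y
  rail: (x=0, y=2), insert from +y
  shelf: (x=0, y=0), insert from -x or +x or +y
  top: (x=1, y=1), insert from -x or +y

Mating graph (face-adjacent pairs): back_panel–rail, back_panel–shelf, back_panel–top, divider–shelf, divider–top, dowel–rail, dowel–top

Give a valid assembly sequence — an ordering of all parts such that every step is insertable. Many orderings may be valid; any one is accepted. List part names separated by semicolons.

shelf; back_panel; top; dowel; divider; rail

1. shelf@(0, 0) [-x clear] — {shelf}
2. back_panel@(0, 1) [-x clear] — {back_panel, shelf}
3. top@(1, 1) [+y clear] — {back_panel, shelf, top}
4. dowel@(1, 2) [+x clear] — {back_panel, dowel, shelf, top}
5. divider@(1, 0) [+x clear] — {back_panel, divider, dowel, shelf, top}
6. rail@(0, 2) [+y clear] — {back_panel, divider, dowel, rail, shelf, top}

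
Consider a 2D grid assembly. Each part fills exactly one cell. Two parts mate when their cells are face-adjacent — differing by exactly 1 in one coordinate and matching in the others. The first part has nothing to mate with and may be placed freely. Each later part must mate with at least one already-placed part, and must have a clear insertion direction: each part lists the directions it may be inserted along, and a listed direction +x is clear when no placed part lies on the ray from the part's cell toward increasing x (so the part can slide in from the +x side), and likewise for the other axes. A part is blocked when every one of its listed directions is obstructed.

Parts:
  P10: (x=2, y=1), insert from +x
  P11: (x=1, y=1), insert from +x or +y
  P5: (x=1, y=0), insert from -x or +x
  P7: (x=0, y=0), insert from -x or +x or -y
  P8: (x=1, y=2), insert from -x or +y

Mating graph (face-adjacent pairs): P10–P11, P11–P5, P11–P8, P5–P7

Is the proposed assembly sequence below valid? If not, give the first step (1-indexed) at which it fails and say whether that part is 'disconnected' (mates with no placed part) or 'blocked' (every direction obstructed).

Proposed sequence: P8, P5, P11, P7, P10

Invalid at step 2 (disconnected)

1. P8@(1, 2) [-x clear] — {P8}
2. P5@(1, 0) — no placed neighbour ⇒ disconnected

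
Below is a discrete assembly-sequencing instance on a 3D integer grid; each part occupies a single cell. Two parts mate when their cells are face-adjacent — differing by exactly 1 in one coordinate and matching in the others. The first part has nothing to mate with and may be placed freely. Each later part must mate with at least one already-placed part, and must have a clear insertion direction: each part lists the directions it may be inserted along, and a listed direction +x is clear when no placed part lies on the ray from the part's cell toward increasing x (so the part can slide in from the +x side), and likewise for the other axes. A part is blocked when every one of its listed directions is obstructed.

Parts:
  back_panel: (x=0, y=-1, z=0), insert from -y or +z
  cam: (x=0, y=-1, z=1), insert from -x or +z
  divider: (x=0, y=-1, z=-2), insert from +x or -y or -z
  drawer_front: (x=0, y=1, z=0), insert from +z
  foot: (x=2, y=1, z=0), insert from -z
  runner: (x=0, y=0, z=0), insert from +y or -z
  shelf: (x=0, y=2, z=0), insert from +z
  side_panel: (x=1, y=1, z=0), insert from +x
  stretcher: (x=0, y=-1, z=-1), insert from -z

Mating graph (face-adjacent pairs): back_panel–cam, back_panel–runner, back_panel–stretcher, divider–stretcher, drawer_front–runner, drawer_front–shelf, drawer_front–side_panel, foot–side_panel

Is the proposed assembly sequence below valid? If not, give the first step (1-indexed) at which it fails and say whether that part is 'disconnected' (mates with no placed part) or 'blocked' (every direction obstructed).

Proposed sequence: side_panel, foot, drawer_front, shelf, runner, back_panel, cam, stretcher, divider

1. side_panel@(1, 1, 0) [+x clear] — {side_panel}
2. foot@(2, 1, 0) [-z clear] — {foot, side_panel}
3. drawer_front@(0, 1, 0) [+z clear] — {drawer_front, foot, side_panel}
4. shelf@(0, 2, 0) [+z clear] — {drawer_front, foot, shelf, side_panel}
5. runner@(0, 0, 0) [-z clear] — {drawer_front, foot, runner, shelf, side_panel}
6. back_panel@(0, -1, 0) [-y clear] — {back_panel, drawer_front, foot, runner, shelf, side_panel}
7. cam@(0, -1, 1) [-x clear] — {back_panel, cam, drawer_front, foot, runner, shelf, side_panel}
8. stretcher@(0, -1, -1) [-z clear] — {back_panel, cam, drawer_front, foot, runner, shelf, side_panel, stretcher}
9. divider@(0, -1, -2) [+x clear] — {back_panel, cam, divider, drawer_front, foot, runner, shelf, side_panel, stretcher}

Valid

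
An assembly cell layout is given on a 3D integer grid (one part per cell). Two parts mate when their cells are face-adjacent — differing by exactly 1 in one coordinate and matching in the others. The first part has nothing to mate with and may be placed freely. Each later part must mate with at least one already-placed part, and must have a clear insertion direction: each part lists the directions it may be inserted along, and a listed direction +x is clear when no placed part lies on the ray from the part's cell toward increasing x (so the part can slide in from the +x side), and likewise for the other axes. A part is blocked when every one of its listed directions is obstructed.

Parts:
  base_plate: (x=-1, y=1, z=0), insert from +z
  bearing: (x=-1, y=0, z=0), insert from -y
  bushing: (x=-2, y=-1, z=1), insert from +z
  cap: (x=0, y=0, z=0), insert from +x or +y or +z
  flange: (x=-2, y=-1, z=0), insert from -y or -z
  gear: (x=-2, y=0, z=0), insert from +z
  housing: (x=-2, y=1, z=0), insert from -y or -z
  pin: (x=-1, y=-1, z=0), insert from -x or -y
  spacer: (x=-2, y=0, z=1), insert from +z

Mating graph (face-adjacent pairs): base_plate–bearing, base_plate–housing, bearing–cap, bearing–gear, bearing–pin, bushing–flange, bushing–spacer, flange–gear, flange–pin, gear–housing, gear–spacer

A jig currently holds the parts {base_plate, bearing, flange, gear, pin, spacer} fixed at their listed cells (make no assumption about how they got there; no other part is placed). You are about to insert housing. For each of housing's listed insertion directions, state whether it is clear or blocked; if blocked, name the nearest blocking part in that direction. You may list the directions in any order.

-y: blocked by gear; -z: clear

-y: nearest on ray is gear@(-2, 0, 0) ⇒ blocked
-z: ray from housing(-2, 1, 0) has no placed part ⇒ clear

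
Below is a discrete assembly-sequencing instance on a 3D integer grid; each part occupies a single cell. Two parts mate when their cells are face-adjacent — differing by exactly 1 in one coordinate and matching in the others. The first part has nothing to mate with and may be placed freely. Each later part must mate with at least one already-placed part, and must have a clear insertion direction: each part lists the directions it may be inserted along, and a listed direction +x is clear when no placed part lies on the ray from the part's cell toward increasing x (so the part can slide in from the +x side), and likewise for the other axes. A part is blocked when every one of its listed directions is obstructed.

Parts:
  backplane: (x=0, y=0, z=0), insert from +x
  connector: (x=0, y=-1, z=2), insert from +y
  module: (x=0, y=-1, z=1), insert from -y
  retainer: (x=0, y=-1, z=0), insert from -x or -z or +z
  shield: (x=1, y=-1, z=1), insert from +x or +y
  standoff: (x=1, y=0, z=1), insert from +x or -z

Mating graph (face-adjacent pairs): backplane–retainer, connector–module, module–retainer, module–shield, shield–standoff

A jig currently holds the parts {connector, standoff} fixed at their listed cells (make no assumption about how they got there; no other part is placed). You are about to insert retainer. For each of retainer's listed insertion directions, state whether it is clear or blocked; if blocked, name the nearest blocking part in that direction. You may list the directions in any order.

+z: blocked by connector; -x: clear; -z: clear

-x: ray from retainer(0, -1, 0) has no placed part ⇒ clear
-z: ray from retainer(0, -1, 0) has no placed part ⇒ clear
+z: nearest on ray is connector@(0, -1, 2) ⇒ blocked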